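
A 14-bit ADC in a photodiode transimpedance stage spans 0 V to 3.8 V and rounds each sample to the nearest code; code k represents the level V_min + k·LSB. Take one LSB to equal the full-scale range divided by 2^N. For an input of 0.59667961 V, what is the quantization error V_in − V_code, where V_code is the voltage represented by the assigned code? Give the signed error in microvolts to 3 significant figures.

−85.5 µV

Full-scale range = 3.8 V. LSB = 3.8 V / 2^14 ≈ 231.9 µV.
(0.59667961 − (0)) / LSB = 0.59667961 × 16384/3.8 = 2572.6312. Nearest integer: k = 2573.
V_code = 0 + (2573/16384) × 3.8 = 0.59676513672 V.
Error = V_in − V_code = 0.59667961 − (0.59676513672) = −85.5 µV.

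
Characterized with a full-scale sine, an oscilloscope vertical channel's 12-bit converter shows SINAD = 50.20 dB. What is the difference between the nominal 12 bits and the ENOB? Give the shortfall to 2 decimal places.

3.95 bits

N_eff = (50.20 − 1.76)/6.02 = 8.0465 bits.
12 − 8.0465 = 3.95 bits below nominal.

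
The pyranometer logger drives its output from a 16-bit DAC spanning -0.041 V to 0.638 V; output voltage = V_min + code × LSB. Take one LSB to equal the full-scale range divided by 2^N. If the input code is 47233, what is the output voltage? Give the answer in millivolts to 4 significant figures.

Full-scale range = 0.638 V − (-0.041 V) = 0.679 V. LSB = 0.679 V / 2^16.
V_out = -0.041 + 47233 × (0.679/65536) V
      = -0.041 + 0.489368 = 0.448368 V.

448.4 mV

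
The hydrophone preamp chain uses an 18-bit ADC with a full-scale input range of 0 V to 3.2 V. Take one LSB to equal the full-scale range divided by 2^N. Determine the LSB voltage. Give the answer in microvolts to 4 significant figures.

12.21 µV

Full-scale range = 3.2 V.
Number of codes = 2^18 = 262144.
One LSB is 3.2 V / 262144 = 12.21 µV.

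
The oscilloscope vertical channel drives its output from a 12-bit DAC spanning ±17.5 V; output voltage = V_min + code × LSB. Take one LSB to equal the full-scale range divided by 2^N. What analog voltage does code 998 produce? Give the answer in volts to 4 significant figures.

-8.972 V

The full-scale span is 17.5 − (-17.5) = 35 V. LSB = 35 V / 2^12.
Output = V_min + (998/4096) × range = -17.5 + 0.243652 × 35 V
      = -17.5 + 8.52783 = -8.97217 V.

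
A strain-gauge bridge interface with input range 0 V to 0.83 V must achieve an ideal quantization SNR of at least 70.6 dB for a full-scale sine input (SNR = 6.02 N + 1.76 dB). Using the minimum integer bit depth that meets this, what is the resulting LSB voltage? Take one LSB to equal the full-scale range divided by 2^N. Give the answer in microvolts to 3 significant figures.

203 µV

V_FS = 0.83 V.
Required N = ⌈(70.6 − 1.76)/6.02⌉ = ⌈11.435⌉ = 12.
Step size = 0.83/4096 V = 203 µV.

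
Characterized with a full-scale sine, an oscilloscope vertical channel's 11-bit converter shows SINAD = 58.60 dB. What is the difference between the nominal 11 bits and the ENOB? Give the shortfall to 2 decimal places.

N_eff = (58.60 − 1.76)/6.02 = 9.4419 bits.
Lost resolution: 11 − 9.4419 = 1.5581 bits.

1.56 bits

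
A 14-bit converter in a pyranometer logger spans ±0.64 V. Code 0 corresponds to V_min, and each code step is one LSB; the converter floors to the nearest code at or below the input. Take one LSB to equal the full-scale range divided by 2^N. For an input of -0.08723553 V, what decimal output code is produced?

Range = 0.64 − (-0.64) = 1.28 V. LSB = 1.28 V / 2^14 ≈ 78.12 µV.
code = ⌊(V_in − V_min)/LSB⌋ = ⌊(V_in − V_min) × 2^14 / range⌋
     = ⌊(-0.08723553 − (-0.64)) × 16384 / 1.28⌋ = ⌊0.55276447 × 16384/1.28⌋
     = ⌊7075.385⌋ = 7075.

7075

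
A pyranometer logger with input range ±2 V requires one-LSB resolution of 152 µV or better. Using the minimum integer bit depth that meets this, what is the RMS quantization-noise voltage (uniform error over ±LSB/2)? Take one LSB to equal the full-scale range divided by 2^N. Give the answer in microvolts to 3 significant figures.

The full-scale span is 2 − (-2) = 4 V.
Need 2^N ≥ 4 V / 152 µV = 26320 → N_min = 15.
One LSB is 4 V / 32768 = 122.07 µV.
RMS noise = LSB/√12 = 35.2 µV.

35.2 µV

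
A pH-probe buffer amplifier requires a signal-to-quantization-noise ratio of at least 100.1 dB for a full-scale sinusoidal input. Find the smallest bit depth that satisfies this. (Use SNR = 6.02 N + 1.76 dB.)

17 bits

Required N = ⌈(100.1 − 1.76)/6.02⌉ = ⌈16.336⌉ = 17.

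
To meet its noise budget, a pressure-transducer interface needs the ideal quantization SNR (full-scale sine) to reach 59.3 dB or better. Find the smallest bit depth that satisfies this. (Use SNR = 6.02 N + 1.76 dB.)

10 bits

Required N = ⌈(59.3 − 1.76)/6.02⌉ = ⌈9.558⌉ = 10.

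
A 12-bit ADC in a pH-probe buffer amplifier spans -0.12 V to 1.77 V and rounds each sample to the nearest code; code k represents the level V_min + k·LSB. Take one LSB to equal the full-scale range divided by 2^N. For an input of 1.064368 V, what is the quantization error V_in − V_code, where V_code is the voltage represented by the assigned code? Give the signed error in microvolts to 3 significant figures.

The full-scale span is 1.77 − (-0.12) = 1.89 V. LSB = 1.89 V / 2^12 ≈ 461.4 µV.
(1.064368 − (-0.12)) / LSB = 1.184368 × 4096/1.89 = 2566.7573. Nearest integer: k = 2567.
V_code = V_min + k × range/2^12 = -0.12 + 2567 × 1.89/4096 = 1.064479980 V.
Error = V_in − V_code = 1.064368 − (1.064479980) = −112 µV.

−112 µV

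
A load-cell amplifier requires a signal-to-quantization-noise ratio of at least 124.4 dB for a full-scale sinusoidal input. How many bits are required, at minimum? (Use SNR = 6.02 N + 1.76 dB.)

21 bits

N ≥ (124.4 − 1.76)/6.02 = 20.372 → N_min = 21.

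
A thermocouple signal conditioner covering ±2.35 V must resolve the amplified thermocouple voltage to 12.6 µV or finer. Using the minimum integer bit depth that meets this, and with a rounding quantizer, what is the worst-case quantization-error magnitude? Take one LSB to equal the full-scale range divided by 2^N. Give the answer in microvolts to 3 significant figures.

Full-scale range = 2.35 V − (-2.35 V) = 4.7 V.
Required number of levels: 4.7/12.6 µV = 373020; smallest N with 2^N ≥ that is 19.
Step size = 4.7/524288 V = 8.9645 µV.
Max error for round-to-nearest is LSB/2 = 4.48 µV.

4.48 µV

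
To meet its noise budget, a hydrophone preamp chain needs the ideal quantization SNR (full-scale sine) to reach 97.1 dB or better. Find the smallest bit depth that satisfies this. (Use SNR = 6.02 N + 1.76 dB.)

Solving 6.02 N ≥ 97.1 − 1.76: N ≥ 15.837. Round up → N = 16.

16 bits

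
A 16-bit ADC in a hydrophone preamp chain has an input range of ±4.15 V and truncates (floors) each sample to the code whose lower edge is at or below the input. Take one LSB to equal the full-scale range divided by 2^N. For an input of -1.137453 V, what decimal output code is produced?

The full-scale span is 4.15 − (-4.15) = 8.3 V. LSB = 8.3 V / 2^16 ≈ 126.6 µV.
(V_in − V_min) × 2^16/range = (-1.137453 − (-4.15)) × 65536/8.3 = 23786.781.
Floor → code = 23786.

23786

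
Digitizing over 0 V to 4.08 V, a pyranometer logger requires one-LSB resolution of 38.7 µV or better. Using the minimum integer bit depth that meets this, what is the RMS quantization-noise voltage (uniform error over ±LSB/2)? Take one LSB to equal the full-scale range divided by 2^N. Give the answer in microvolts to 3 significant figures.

Range is 4.08 V.
Required number of levels: 4.08/38.7 µV = 105430; smallest N with 2^N ≥ that is 17.
LSB = 4.08 V ÷ 2^17 = 4.08/131072 V = 31.128 µV.
σ_q = LSB/√12 = 31.128 µV/3.4641 = 8.99 µV.

8.99 µV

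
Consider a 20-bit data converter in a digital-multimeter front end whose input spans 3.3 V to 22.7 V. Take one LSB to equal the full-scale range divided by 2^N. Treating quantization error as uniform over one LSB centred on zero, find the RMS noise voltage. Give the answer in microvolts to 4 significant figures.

The full-scale span is 22.7 − (3.3) = 19.4 V.
One LSB is 19.4 V / 1048576 = 18.5013 µV.
σ_q = LSB/√12 = 18.5013 µV/3.4641 = 5.341 µV.

5.341 µV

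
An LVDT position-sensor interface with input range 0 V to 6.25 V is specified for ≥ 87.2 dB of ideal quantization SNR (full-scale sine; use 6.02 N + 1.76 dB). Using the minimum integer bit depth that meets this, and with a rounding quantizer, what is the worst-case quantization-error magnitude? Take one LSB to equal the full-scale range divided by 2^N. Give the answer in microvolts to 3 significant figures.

V_FS = 6.25 V.
6.02 N + 1.76 ≥ 87.2 gives N ≥ 14.193, so the minimum integer is 15.
LSB = 6.25 V / 2^15 = 190.73 µV.
|e|_max = LSB/2 = 95.4 µV.

95.4 µV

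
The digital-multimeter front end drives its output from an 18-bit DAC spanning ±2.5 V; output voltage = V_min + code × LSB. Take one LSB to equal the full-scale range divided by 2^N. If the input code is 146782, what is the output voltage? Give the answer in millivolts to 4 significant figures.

299.6 mV

Full-scale range = 2.5 V − (-2.5 V) = 5 V. LSB = 5 V / 2^18.
V_out = -2.5 + 146782 × (5/262144) V
      = -2.5 + 2.79964 = 0.299644 V.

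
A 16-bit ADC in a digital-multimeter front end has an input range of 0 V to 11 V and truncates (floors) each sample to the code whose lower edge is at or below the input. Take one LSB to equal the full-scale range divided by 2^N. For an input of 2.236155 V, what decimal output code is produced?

13322

V_FS = 11 V. LSB = 11 V / 2^16 ≈ 167.8 µV.
code = ⌊(V_in − V_min)/LSB⌋ = ⌊(V_in − V_min) × 2^16 / range⌋
     = ⌊(2.236155 − (0)) × 65536 / 11⌋ = ⌊2.236155 × 65536/11⌋
     = ⌊13322.605⌋ = 13322.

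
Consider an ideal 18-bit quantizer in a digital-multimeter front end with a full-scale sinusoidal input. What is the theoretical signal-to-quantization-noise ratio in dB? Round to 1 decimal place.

6.02(18) + 1.76 = 108.36 + 1.76 = 110.12 dB.

110.1 dB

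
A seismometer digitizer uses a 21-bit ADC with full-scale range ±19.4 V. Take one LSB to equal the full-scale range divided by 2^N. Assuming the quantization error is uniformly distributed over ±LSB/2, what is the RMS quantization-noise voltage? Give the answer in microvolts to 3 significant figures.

The full-scale span is 19.4 − (-19.4) = 38.8 V.
One LSB is 38.8 V / 2097152 = 18.501 µV.
For a uniform distribution on [−LSB/2, +LSB/2], V_rms = LSB/√12 = 18.501 µV/3.4641 = 5.34 µV.

5.34 µV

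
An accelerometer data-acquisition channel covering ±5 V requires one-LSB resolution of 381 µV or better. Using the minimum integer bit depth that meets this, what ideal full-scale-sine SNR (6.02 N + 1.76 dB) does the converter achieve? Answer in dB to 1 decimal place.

The full-scale span is 5 − (-5) = 10 V.
Need 2^N ≥ 10 V / 381 µV = 26250 → N_min = 15.
Ideal SNR at N = 15: 6.02·15 + 1.76 = 92.1 dB.

92.1 dB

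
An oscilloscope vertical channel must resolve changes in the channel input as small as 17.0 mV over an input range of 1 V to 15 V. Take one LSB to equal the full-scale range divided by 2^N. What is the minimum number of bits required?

Range = 15 − (1) = 14 V.
Need 2^N ≥ 14 V / 17.0 mV = 823.5 → N_min = 10.

10 bits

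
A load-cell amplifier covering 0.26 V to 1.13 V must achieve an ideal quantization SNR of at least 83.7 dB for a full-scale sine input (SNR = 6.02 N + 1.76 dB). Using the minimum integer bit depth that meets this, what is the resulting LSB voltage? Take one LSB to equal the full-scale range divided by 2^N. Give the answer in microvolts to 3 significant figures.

Full-scale range = 1.13 V − (0.26 V) = 0.87 V.
Required N = ⌈(83.7 − 1.76)/6.02⌉ = ⌈13.611⌉ = 14.
LSB = 0.87 V ÷ 2^14 = 0.87/16384 V = 53.1 µV.

53.1 µV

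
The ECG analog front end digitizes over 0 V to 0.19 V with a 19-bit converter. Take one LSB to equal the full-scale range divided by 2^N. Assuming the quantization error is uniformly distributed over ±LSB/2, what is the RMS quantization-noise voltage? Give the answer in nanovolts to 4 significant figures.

Full-scale range = 0.19 V.
One LSB is 0.19 V / 524288 = 362.396 nV.
σ_q = LSB/√12 = 362.396 nV/3.4641 = 104.6 nV.

104.6 nV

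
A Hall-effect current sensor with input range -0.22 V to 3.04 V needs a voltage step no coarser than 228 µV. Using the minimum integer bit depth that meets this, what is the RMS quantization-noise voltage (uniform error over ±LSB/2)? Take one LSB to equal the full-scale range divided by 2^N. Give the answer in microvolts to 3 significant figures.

Span: 3.04 V − (-0.22 V) = 3.26 V.
Levels needed ≥ 3.26/228 µV = 14300. 2^14 = 16384 suffices, so N_min = 14.
Step size = 3.26/16384 V = 198.97 µV.
RMS noise = LSB/√12 = 57.4 µV.

57.4 µV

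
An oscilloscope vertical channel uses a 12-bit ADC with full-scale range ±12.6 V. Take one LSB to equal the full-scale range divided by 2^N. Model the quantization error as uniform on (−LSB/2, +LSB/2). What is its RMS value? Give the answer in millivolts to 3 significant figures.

1.78 mV

Range = 12.6 − (-12.6) = 25.2 V.
Step size = 25.2/4096 V = 6.1523 mV.
σ_q = LSB/√12 = 6.1523 mV/3.4641 = 1.78 mV.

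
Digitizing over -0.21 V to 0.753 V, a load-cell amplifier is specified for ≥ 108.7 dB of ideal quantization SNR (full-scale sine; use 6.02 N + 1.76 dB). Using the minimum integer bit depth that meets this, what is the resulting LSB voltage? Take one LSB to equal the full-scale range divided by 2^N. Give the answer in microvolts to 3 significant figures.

3.67 µV

Range = 0.753 − (-0.21) = 0.963 V.
6.02 N + 1.76 ≥ 108.7 gives N ≥ 17.764, so the minimum integer is 18.
One LSB is 0.963 V / 262144 = 3.67 µV.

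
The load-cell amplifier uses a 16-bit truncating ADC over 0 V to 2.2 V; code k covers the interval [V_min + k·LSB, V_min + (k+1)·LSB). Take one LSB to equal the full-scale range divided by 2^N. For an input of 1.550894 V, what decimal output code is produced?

Range is 2.2 V. LSB = 2.2 V / 2^16 ≈ 33.57 µV.
V_in − V_min = 1.550894 − (0) = 1.550894 V.
Divide by LSB: 1.550894 × 65536/2.2 = 46199.7224.
Truncating gives code 46199.

46199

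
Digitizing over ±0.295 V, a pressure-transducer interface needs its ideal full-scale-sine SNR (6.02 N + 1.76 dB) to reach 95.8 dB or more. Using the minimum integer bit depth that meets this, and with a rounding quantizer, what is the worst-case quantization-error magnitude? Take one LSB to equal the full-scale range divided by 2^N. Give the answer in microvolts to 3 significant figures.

4.50 µV

Full-scale range = 0.295 V − (-0.295 V) = 0.59 V.
6.02 N + 1.76 ≥ 95.8 gives N ≥ 15.621, so the minimum integer is 16.
LSB = 0.59 V ÷ 2^16 = 0.59/65536 V = 9.0027 µV.
Half an LSB is 4.50 µV.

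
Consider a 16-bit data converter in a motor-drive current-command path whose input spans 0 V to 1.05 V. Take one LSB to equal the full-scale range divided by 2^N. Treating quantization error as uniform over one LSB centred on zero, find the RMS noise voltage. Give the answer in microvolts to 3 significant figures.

Span = 1.05 V.
One LSB is 1.05 V / 65536 = 16.022 µV.
RMS of a uniform error over width LSB is LSB/√12 = 4.63 µV.

4.63 µV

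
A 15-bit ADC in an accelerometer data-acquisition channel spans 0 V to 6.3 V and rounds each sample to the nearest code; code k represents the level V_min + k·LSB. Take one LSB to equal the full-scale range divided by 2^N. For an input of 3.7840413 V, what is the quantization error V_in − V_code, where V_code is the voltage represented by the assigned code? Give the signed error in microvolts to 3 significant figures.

−34.6 µV

Range is 6.3 V. LSB = 6.3 V / 2^15 ≈ 192.3 µV.
(V_in − V_min)/LSB = (3.7840413 − (0)) × 32768/6.3 = 19681.8199 → nearest code k = 19682.
Reconstructed level: 0 + 19682 × 6.3/32768 V = 3.7840759277 V.
Error = V_in − V_code = 3.7840413 − (3.7840759277) = −34.6 µV.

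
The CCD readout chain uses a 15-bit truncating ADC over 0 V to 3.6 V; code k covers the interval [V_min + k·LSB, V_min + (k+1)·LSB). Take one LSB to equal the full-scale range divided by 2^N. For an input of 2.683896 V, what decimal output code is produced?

24429

Full-scale range = 3.6 V. LSB = 3.6 V / 2^15 ≈ 109.9 µV.
(V_in − V_min) × 2^15/range = (2.683896 − (0)) × 32768/3.6 = 24429.418.
Floor → code = 24429.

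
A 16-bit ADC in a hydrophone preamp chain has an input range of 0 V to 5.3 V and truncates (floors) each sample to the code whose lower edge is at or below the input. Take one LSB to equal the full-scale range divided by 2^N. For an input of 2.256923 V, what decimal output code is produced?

Span = 5.3 V. LSB = 5.3 V / 2^16 ≈ 80.87 µV.
code = ⌊(V_in − V_min)/LSB⌋ = ⌊(V_in − V_min) × 2^16 / range⌋
     = ⌊(2.256923 − (0)) × 65536 / 5.3⌋ = ⌊2.256923 × 65536/5.3⌋
     = ⌊27907.492⌋ = 27907.

27907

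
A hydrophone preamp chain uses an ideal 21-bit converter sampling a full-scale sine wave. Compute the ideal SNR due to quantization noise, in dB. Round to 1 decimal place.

SNR = 6.02·21 + 1.76 = 128.18 dB.

128.2 dB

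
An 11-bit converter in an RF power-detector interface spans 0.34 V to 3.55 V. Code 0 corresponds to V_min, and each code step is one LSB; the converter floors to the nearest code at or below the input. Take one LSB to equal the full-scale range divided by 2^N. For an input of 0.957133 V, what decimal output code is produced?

393

The full-scale span is 3.55 − (0.34) = 3.21 V. LSB = 3.21 V / 2^11 ≈ 1.567 mV.
(V_in − V_min) × 2^11/range = (0.957133 − (0.34)) × 2048/3.21 = 393.735.
Floor → code = 393.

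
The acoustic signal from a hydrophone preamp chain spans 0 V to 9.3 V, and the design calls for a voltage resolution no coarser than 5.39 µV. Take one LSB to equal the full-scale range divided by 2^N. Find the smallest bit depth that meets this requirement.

V_FS = 9.3 V.
Need 2^N ≥ 9.3 V / 5.39 µV = 1.725e6 → N_min = 21.

21 bits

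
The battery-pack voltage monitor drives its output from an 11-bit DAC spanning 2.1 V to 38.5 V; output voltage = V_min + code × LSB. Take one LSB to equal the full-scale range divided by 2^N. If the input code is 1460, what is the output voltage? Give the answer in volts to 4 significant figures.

28.05 V

Full-scale range = 38.5 V − (2.1 V) = 36.4 V. LSB = 36.4 V / 2^11.
Output = V_min + (1460/2048) × range = 2.1 + 0.712891 × 36.4 V
      = 2.1 + 25.9492 = 28.0492 V.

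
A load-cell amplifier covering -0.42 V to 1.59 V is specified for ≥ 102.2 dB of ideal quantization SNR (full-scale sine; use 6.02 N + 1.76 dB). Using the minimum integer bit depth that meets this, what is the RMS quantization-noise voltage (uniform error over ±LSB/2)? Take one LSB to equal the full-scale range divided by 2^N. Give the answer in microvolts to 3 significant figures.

4.43 µV

The full-scale span is 1.59 − (-0.42) = 2.01 V.
Required N = ⌈(102.2 − 1.76)/6.02⌉ = ⌈16.684⌉ = 17.
Step size = 2.01/131072 V = 15.335 µV.
σ_q = LSB/√12 = 15.335 µV/3.4641 = 4.43 µV.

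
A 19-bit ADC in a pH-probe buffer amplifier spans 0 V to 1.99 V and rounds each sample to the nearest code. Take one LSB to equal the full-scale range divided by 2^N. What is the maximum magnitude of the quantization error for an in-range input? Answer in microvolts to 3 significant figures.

1.90 µV

V_FS = 1.99 V.
Step size = 1.99/524288 V = 3.7956 µV.
A rounding quantizer has |error| ≤ LSB/2 = 1.90 µV.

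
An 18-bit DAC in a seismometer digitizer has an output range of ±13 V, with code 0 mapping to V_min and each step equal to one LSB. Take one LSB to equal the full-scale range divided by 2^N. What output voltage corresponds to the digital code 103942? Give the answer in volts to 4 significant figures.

-2.691 V

Range = 13 − (-13) = 26 V. LSB = 26 V / 2^18.
Output = V_min + (103942/262144) × range = -13 + 0.396507 × 26 V
      = -13 V + 10.3092 V = -2.69081 V.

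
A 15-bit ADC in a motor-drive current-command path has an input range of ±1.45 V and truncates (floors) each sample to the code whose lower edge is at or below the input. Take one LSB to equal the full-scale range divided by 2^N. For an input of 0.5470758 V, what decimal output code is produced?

22565

The full-scale span is 1.45 − (-1.45) = 2.9 V. LSB = 2.9 V / 2^15 ≈ 88.50 µV.
V_in − V_min = 0.5470758 − (-1.45) = 1.9970758 V.
Divide by LSB: 1.9970758 × 32768/2.9 = 22565.5792.
Truncating gives code 22565.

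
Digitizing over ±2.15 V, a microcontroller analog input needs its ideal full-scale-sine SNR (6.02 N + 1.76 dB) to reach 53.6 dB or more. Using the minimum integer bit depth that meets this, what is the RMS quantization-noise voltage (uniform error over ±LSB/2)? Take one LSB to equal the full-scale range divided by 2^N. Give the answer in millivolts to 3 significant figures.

2.42 mV

Span: 2.15 V − (-2.15 V) = 4.3 V.
6.02 N + 1.76 ≥ 53.6 gives N ≥ 8.611, so the minimum integer is 9.
One LSB is 4.3 V / 512 = 8.3984 mV.
V_rms = LSB/√12 = 2.42 mV.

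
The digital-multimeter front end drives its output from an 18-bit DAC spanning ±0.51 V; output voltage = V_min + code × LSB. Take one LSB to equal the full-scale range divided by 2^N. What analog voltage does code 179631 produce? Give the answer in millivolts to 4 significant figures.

Range = 0.51 − (-0.51) = 1.02 V. LSB = 1.02 V / 2^18.
Output = V_min + (179631/262144) × range = -0.51 + 0.685238 × 1.02 V
      = -0.51 V + 0.698943 V = 0.188943 V.

188.9 mV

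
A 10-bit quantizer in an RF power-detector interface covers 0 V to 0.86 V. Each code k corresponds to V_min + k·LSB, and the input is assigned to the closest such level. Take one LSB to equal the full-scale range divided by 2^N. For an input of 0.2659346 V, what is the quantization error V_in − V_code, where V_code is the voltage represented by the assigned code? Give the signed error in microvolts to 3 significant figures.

−296 µV

V_FS = 0.86 V. LSB = 0.86 V / 2^10 ≈ 0.8398 mV.
(V_in − V_min)/LSB = (0.2659346 − (0)) × 1024/0.86 = 316.6477 → nearest code k = 317.
V_code = V_min + k × range/2^10 = 0 + 317 × 0.86/1024 = 0.2662304688 V.
e = 0.2659346 − (0.2662304688) = −296 µV.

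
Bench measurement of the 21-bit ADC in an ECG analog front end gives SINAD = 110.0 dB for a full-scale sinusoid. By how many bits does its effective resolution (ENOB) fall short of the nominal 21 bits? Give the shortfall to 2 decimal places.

3.02 bits

N_eff = (110.0 − 1.76)/6.02 = 17.9801 bits.
Lost resolution: 21 − 17.9801 = 3.0199 bits.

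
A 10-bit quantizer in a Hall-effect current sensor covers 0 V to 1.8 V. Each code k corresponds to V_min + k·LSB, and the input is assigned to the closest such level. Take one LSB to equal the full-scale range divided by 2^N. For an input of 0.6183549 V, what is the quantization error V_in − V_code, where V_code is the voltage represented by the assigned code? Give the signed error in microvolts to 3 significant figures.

Range is 1.8 V. LSB = 1.8 V / 2^10 ≈ 1.758 mV.
(0.6183549 − (0)) / LSB = 0.6183549 × 1024/1.8 = 351.7752. Nearest integer: k = 352.
Reconstructed level: 0 + 352 × 1.8/1024 V = 0.6187500000 V.
e = 0.6183549 − (0.6187500000) = −395 µV.

−395 µV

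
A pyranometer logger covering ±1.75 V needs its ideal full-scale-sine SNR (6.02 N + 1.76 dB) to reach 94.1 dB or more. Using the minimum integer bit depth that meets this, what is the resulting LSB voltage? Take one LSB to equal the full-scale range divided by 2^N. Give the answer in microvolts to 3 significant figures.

53.4 µV

Full-scale range = 1.75 V − (-1.75 V) = 3.5 V.
Required N = ⌈(94.1 − 1.76)/6.02⌉ = ⌈15.339⌉ = 16.
LSB = 3.5 V ÷ 2^16 = 3.5/65536 V = 53.4 µV.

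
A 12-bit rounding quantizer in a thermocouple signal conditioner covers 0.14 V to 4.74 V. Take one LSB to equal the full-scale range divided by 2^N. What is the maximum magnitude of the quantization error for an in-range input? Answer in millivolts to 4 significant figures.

The full-scale span is 4.74 − (0.14) = 4.6 V.
One LSB is 4.6 V / 4096 = 1.12305 mV.
Worst-case error for round-to-nearest is half an LSB: 0.5615 mV.

0.5615 mV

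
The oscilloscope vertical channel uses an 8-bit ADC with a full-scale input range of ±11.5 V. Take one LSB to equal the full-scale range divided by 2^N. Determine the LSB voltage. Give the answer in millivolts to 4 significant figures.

89.84 mV

Full-scale range = 11.5 V − (-11.5 V) = 23 V.
2^8 = 256 levels.
One LSB is 23 V / 256 = 89.84 mV.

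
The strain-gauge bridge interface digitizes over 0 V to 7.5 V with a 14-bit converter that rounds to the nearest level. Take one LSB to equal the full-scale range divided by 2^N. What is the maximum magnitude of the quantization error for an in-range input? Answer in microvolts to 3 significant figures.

Range is 7.5 V.
LSB = 7.5 V / 2^14 = 457.76 µV.
|e|_max = LSB/2 = 229 µV.

229 µV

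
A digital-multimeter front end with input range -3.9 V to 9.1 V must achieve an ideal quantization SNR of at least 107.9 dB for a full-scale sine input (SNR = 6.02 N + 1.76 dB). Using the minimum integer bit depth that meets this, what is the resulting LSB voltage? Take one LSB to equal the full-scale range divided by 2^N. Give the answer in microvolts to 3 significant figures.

Full-scale range = 9.1 V − (-3.9 V) = 13 V.
Required N = ⌈(107.9 − 1.76)/6.02⌉ = ⌈17.631⌉ = 18.
Step size = 13/262144 V = 49.6 µV.

49.6 µV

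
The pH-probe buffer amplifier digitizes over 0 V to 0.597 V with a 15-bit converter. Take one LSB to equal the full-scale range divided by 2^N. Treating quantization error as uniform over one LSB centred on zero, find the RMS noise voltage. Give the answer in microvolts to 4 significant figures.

Full-scale range = 0.597 V.
LSB = 0.597 V ÷ 2^15 = 0.597/32768 V = 18.2190 µV.
For a uniform distribution on [−LSB/2, +LSB/2], V_rms = LSB/√12 = 18.2190 µV/3.4641 = 5.259 µV.

5.259 µV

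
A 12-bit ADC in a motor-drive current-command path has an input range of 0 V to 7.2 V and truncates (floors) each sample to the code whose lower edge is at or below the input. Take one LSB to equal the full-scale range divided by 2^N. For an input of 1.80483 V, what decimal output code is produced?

Full-scale range = 7.2 V. LSB = 7.2 V / 2^12 ≈ 1.758 mV.
code = ⌊(V_in − V_min)/LSB⌋ = ⌊(V_in − V_min) × 2^12 / range⌋
     = ⌊(1.80483 − (0)) × 4096 / 7.2⌋ = ⌊1.80483 × 4096/7.2⌋
     = ⌊1026.748⌋ = 1026.

1026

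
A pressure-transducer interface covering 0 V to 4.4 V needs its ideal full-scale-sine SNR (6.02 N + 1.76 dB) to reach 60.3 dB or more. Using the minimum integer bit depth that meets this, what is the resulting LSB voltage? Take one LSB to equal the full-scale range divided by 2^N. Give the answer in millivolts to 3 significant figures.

Span = 4.4 V.
N ≥ (60.3 − 1.76)/6.02 = 9.724 → N_min = 10.
LSB = 4.4 V / 2^10 = 4.30 mV.

4.30 mV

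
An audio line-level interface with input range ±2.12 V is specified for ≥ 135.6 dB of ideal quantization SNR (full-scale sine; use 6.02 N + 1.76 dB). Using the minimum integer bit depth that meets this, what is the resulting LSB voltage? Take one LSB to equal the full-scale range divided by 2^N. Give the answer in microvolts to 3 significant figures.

0.505 µV

Range = 2.12 − (-2.12) = 4.24 V.
Solving 6.02 N ≥ 135.6 − 1.76: N ≥ 22.233. Round up → N = 23.
One LSB is 4.24 V / 8388608 = 0.505 µV.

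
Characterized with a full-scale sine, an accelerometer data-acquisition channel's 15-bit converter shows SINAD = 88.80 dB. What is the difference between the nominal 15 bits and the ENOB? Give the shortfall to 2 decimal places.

0.54 bits

Effective bits = (88.80 − 1.76)/6.02 = 14.4585.
Shortfall = 15 − 14.4585 = 0.5415 bits.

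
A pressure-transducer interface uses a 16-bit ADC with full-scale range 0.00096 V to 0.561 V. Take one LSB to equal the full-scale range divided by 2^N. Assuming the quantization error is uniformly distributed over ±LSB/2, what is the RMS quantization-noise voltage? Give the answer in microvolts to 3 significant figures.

2.47 µV

Full-scale range = 0.561 V − (0.00096 V) = 0.56004 V.
Step size = 0.56004/65536 V = 8.5455 µV.
For a uniform distribution on [−LSB/2, +LSB/2], V_rms = LSB/√12 = 8.5455 µV/3.4641 = 2.47 µV.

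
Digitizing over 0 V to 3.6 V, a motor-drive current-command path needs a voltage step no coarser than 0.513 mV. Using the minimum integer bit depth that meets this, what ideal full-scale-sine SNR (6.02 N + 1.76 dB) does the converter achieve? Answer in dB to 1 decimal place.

80.0 dB

Full-scale range = 3.6 V.
3.6 V / 0.513 mV = 7018. Since 2^12 = 4096 and 2^13 = 8192, N = 13.
SNR = 6.02 × 13 + 1.76 = 80.02 dB.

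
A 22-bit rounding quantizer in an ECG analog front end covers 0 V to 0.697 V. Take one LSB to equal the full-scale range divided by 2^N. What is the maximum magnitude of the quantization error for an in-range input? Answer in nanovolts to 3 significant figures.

Span = 0.697 V.
LSB = 0.697 V ÷ 2^22 = 0.697/4194304 V = 166.18 nV.
A rounding quantizer has |error| ≤ LSB/2 = 83.1 nV.

83.1 nV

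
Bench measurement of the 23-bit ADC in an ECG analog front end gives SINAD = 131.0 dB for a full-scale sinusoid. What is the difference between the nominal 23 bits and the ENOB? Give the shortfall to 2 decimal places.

1.53 bits

Effective bits = (131.0 − 1.76)/6.02 = 21.4684.
Shortfall = 23 − 21.4684 = 1.5316 bits.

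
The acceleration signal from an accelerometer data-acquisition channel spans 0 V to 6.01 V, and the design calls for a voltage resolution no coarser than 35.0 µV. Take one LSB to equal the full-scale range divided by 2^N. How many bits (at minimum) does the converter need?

18 bits

V_FS = 6.01 V.
Required number of levels: 6.01/35.0 µV = 171710; smallest N with 2^N ≥ that is 18.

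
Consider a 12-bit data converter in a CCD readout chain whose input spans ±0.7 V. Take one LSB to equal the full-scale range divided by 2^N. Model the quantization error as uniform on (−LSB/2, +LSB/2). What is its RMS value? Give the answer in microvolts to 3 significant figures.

98.7 µV

The full-scale span is 0.7 − (-0.7) = 1.4 V.
LSB = 1.4 V ÷ 2^12 = 1.4/4096 V = 341.80 µV.
σ_q = LSB/√12 = 341.80 µV/3.4641 = 98.7 µV.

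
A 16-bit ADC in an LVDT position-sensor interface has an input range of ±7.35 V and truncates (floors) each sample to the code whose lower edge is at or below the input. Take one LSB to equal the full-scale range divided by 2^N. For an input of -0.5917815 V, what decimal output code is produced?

Full-scale range = 7.35 V − (-7.35 V) = 14.7 V. LSB = 14.7 V / 2^16 ≈ 224.3 µV.
(V_in − V_min) × 2^16/range = (-0.5917815 − (-7.35)) × 65536/14.7 = 30129.701.
Floor → code = 30129.

30129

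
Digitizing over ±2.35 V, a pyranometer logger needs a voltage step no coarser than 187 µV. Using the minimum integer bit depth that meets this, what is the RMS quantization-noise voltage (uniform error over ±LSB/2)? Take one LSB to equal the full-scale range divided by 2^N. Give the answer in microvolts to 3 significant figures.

41.4 µV

Full-scale range = 2.35 V − (-2.35 V) = 4.7 V.
Levels needed ≥ 4.7/187 µV = 25130. 2^15 = 32768 suffices, so N_min = 15.
LSB = 4.7 V / 2^15 = 143.43 µV.
RMS noise = LSB/√12 = 41.4 µV.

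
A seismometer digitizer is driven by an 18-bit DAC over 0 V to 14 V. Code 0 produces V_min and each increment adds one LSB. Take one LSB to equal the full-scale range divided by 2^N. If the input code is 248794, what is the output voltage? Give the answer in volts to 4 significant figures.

13.29 V

Range is 14 V. LSB = 14 V / 2^18.
Output = V_min + (248794/262144) × range = 0 + 0.949074 × 14 V
      = 0 + 13.2870 = 13.2870 V.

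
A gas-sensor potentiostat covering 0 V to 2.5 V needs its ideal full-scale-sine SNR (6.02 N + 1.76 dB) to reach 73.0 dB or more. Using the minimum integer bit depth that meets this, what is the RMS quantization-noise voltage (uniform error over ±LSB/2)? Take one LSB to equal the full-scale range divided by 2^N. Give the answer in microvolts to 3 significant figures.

176 µV

V_FS = 2.5 V.
Required N = ⌈(73.0 − 1.76)/6.02⌉ = ⌈11.834⌉ = 12.
Step size = 2.5/4096 V = 0.61035 mV.
RMS noise = LSB/√12 = 176 µV.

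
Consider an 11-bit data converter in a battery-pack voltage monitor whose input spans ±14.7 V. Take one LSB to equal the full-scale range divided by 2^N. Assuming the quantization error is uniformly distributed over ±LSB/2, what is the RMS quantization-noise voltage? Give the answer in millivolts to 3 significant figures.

4.14 mV

Full-scale range = 14.7 V − (-14.7 V) = 29.4 V.
LSB = 29.4 V / 2^11 = 14.355 mV.
V_rms = LSB/√12 = 14.355 mV / √12 = 4.14 mV.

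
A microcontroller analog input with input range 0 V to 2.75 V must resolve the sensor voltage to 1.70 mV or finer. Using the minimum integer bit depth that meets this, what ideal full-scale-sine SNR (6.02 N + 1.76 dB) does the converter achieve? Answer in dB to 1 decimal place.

68.0 dB

Span = 2.75 V.
Required number of levels: 2.75/1.70 mV = 1617.6; smallest N with 2^N ≥ that is 11.
Ideal SNR at N = 11: 6.02·11 + 1.76 = 68.0 dB.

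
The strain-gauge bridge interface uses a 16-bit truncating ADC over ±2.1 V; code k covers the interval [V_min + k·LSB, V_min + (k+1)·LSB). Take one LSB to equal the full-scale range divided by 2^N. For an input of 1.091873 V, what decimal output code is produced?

49805

Span: 2.1 V − (-2.1 V) = 4.2 V. LSB = 4.2 V / 2^16 ≈ 64.09 µV.
code = ⌊(V_in − V_min)/LSB⌋ = ⌊(V_in − V_min) × 2^16 / range⌋
     = ⌊(1.091873 − (-2.1)) × 65536 / 4.2⌋ = ⌊3.191873 × 65536/4.2⌋
     = ⌊49805.378⌋ = 49805.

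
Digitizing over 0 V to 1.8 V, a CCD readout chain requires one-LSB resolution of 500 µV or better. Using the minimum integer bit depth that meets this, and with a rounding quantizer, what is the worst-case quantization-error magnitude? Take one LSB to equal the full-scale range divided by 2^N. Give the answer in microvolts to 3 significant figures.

V_FS = 1.8 V.
Need 2^N ≥ 1.8 V / 0.500 mV = 3600 → N_min = 12.
Step size = 1.8/4096 V = 439.45 µV.
Max error for round-to-nearest is LSB/2 = 220 µV.

220 µV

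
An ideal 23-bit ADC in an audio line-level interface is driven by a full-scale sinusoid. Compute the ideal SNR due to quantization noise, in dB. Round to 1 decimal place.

For an ideal N-bit converter with full-scale sine input, SNR = 6.02 N + 1.76 dB. SNR = 6.02 × 23 + 1.76 = 138.46 + 1.76 = 140.22 dB.

140.2 dB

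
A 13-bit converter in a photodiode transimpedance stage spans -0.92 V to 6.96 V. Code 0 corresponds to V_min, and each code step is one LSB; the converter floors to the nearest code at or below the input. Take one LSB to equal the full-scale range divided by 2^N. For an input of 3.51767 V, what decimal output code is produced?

4613

Span: 6.96 V − (-0.92 V) = 7.88 V. LSB = 7.88 V / 2^13 ≈ 0.9619 mV.
(V_in − V_min) × 2^13/range = (3.51767 − (-0.92)) × 8192/7.88 = 4613.375.
Floor → code = 4613.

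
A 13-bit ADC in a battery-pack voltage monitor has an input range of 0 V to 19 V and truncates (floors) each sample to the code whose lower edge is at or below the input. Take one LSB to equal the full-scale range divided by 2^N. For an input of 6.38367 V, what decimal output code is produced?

2752

Range is 19 V. LSB = 19 V / 2^13 ≈ 2.319 mV.
code = ⌊(V_in − V_min)/LSB⌋ = ⌊(V_in − V_min) × 2^13 / range⌋
     = ⌊(6.38367 − (0)) × 8192 / 19⌋ = ⌊6.38367 × 8192/19⌋
     = ⌊2752.370⌋ = 2752.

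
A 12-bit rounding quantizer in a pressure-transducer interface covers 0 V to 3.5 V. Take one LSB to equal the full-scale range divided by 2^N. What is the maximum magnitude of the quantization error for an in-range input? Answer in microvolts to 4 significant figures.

Full-scale range = 3.5 V.
LSB = 3.5 V ÷ 2^12 = 3.5/4096 V = 0.854492 mV.
Worst-case error for round-to-nearest is half an LSB: 427.2 µV.

427.2 µV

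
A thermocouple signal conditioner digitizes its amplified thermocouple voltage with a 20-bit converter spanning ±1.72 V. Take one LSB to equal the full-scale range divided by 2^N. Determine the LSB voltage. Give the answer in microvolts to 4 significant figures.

Full-scale range = 1.72 V − (-1.72 V) = 3.44 V.
2^20 = 1048576 levels.
One LSB is 3.44 V / 1048576 = 3.281 µV.

3.281 µV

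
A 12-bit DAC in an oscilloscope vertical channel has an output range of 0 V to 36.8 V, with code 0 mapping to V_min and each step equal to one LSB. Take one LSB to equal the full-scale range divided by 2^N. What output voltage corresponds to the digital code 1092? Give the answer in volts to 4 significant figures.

Full-scale range = 36.8 V. LSB = 36.8 V / 2^12.
Output = V_min + (1092/4096) × range = 0 + 0.266602 × 36.8 V
      = 0 + 9.81094 = 9.81094 V.

9.811 V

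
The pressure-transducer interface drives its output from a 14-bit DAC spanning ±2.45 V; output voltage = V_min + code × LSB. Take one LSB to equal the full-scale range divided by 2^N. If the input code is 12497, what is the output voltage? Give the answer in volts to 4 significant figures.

1.288 V

Range = 2.45 − (-2.45) = 4.9 V. LSB = 4.9 V / 2^14.
Output = V_min + (12497/16384) × range = -2.45 + 0.762756 × 4.9 V
      = -2.45 + 3.73751 = 1.28751 V.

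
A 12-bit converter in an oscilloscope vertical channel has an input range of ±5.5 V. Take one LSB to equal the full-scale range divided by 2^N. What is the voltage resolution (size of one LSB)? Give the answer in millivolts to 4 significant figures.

2.686 mV

The full-scale span is 5.5 − (-5.5) = 11 V.
2^12 = 4096 levels.
LSB = 11 V / 2^12 = 2.686 mV.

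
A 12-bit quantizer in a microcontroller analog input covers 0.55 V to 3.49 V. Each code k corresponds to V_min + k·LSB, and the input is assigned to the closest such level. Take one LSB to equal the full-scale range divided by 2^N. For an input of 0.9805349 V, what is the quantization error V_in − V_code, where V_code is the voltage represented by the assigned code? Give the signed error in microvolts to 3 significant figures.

Span: 3.49 V − (0.55 V) = 2.94 V. LSB = 2.94 V / 2^12 ≈ 0.7178 mV.
(0.9805349 − (0.55)) / LSB = 0.4305349 × 4096/2.94 = 599.8201. Nearest integer: k = 600.
V_code = V_min + k × range/2^12 = 0.55 + 600 × 2.94/4096 = 0.9806640625 V.
V_in − V_code = 0.9805349 − (0.9806640625) = −129 µV.

−129 µV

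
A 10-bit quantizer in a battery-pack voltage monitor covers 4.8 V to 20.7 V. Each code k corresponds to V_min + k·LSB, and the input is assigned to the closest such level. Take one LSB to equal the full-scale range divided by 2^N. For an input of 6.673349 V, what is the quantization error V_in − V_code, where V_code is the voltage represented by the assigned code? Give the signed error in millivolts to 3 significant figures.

−5.46 mV

The full-scale span is 20.7 − (4.8) = 15.9 V. LSB = 15.9 V / 2^10 ≈ 15.53 mV.
(V_in − V_min)/LSB = (6.673349 − (4.8)) × 1024/15.9 = 120.6484 → nearest code k = 121.
V_code = V_min + k × range/2^10 = 4.8 + 121 × 15.9/1024 = 6.678808594 V.
V_in − V_code = 6.673349 − (6.678808594) = −5.46 mV.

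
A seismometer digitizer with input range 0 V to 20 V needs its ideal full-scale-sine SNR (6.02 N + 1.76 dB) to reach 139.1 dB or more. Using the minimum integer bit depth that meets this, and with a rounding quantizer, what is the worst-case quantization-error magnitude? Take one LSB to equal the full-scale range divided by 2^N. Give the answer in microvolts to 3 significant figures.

Full-scale range = 20 V.
6.02 N + 1.76 ≥ 139.1 gives N ≥ 22.814, so the minimum integer is 23.
LSB = 20 V ÷ 2^23 = 20/8388608 V = 2.3842 µV.
|e|_max = LSB/2 = 1.19 µV.

1.19 µV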